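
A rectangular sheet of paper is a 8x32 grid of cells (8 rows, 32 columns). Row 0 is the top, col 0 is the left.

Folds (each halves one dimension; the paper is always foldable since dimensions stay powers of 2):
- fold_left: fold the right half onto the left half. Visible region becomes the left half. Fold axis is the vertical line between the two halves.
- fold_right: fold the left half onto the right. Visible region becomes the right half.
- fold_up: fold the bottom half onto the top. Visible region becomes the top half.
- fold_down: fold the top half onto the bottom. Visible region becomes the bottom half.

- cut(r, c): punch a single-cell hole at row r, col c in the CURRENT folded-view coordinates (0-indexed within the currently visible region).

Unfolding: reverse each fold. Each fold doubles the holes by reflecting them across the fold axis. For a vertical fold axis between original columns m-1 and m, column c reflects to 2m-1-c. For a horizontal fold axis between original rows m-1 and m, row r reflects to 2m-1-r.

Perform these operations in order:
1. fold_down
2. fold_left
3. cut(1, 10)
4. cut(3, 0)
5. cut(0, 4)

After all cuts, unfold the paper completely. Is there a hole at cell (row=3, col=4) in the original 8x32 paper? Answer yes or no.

Op 1 fold_down: fold axis h@4; visible region now rows[4,8) x cols[0,32) = 4x32
Op 2 fold_left: fold axis v@16; visible region now rows[4,8) x cols[0,16) = 4x16
Op 3 cut(1, 10): punch at orig (5,10); cuts so far [(5, 10)]; region rows[4,8) x cols[0,16) = 4x16
Op 4 cut(3, 0): punch at orig (7,0); cuts so far [(5, 10), (7, 0)]; region rows[4,8) x cols[0,16) = 4x16
Op 5 cut(0, 4): punch at orig (4,4); cuts so far [(4, 4), (5, 10), (7, 0)]; region rows[4,8) x cols[0,16) = 4x16
Unfold 1 (reflect across v@16): 6 holes -> [(4, 4), (4, 27), (5, 10), (5, 21), (7, 0), (7, 31)]
Unfold 2 (reflect across h@4): 12 holes -> [(0, 0), (0, 31), (2, 10), (2, 21), (3, 4), (3, 27), (4, 4), (4, 27), (5, 10), (5, 21), (7, 0), (7, 31)]
Holes: [(0, 0), (0, 31), (2, 10), (2, 21), (3, 4), (3, 27), (4, 4), (4, 27), (5, 10), (5, 21), (7, 0), (7, 31)]

Answer: yes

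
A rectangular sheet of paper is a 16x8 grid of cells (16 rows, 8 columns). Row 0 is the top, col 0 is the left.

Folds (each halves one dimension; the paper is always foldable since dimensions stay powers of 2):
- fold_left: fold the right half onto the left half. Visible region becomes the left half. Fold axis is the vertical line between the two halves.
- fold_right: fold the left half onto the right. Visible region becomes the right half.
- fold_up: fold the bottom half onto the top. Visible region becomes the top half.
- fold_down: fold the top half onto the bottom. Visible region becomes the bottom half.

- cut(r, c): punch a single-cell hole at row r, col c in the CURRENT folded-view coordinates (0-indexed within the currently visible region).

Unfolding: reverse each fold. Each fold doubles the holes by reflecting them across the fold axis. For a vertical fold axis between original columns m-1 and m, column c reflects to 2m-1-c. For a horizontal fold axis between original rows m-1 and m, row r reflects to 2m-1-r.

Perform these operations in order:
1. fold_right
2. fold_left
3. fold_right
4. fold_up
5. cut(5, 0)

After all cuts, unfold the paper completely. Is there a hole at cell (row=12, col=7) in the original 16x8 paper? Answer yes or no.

Op 1 fold_right: fold axis v@4; visible region now rows[0,16) x cols[4,8) = 16x4
Op 2 fold_left: fold axis v@6; visible region now rows[0,16) x cols[4,6) = 16x2
Op 3 fold_right: fold axis v@5; visible region now rows[0,16) x cols[5,6) = 16x1
Op 4 fold_up: fold axis h@8; visible region now rows[0,8) x cols[5,6) = 8x1
Op 5 cut(5, 0): punch at orig (5,5); cuts so far [(5, 5)]; region rows[0,8) x cols[5,6) = 8x1
Unfold 1 (reflect across h@8): 2 holes -> [(5, 5), (10, 5)]
Unfold 2 (reflect across v@5): 4 holes -> [(5, 4), (5, 5), (10, 4), (10, 5)]
Unfold 3 (reflect across v@6): 8 holes -> [(5, 4), (5, 5), (5, 6), (5, 7), (10, 4), (10, 5), (10, 6), (10, 7)]
Unfold 4 (reflect across v@4): 16 holes -> [(5, 0), (5, 1), (5, 2), (5, 3), (5, 4), (5, 5), (5, 6), (5, 7), (10, 0), (10, 1), (10, 2), (10, 3), (10, 4), (10, 5), (10, 6), (10, 7)]
Holes: [(5, 0), (5, 1), (5, 2), (5, 3), (5, 4), (5, 5), (5, 6), (5, 7), (10, 0), (10, 1), (10, 2), (10, 3), (10, 4), (10, 5), (10, 6), (10, 7)]

Answer: no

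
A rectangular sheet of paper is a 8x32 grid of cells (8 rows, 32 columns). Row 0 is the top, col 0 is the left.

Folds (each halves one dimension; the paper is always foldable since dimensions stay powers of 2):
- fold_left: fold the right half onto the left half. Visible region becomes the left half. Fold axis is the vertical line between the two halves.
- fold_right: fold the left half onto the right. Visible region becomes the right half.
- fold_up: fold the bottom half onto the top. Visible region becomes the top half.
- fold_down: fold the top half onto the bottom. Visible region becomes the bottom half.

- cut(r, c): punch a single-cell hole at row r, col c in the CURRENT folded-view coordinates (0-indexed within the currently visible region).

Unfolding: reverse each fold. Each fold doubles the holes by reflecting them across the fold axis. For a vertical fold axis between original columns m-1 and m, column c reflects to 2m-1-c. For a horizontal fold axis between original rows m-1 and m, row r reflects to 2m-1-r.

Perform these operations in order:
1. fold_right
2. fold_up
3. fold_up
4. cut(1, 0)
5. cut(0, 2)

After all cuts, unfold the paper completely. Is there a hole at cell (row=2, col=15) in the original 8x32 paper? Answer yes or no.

Answer: yes

Derivation:
Op 1 fold_right: fold axis v@16; visible region now rows[0,8) x cols[16,32) = 8x16
Op 2 fold_up: fold axis h@4; visible region now rows[0,4) x cols[16,32) = 4x16
Op 3 fold_up: fold axis h@2; visible region now rows[0,2) x cols[16,32) = 2x16
Op 4 cut(1, 0): punch at orig (1,16); cuts so far [(1, 16)]; region rows[0,2) x cols[16,32) = 2x16
Op 5 cut(0, 2): punch at orig (0,18); cuts so far [(0, 18), (1, 16)]; region rows[0,2) x cols[16,32) = 2x16
Unfold 1 (reflect across h@2): 4 holes -> [(0, 18), (1, 16), (2, 16), (3, 18)]
Unfold 2 (reflect across h@4): 8 holes -> [(0, 18), (1, 16), (2, 16), (3, 18), (4, 18), (5, 16), (6, 16), (7, 18)]
Unfold 3 (reflect across v@16): 16 holes -> [(0, 13), (0, 18), (1, 15), (1, 16), (2, 15), (2, 16), (3, 13), (3, 18), (4, 13), (4, 18), (5, 15), (5, 16), (6, 15), (6, 16), (7, 13), (7, 18)]
Holes: [(0, 13), (0, 18), (1, 15), (1, 16), (2, 15), (2, 16), (3, 13), (3, 18), (4, 13), (4, 18), (5, 15), (5, 16), (6, 15), (6, 16), (7, 13), (7, 18)]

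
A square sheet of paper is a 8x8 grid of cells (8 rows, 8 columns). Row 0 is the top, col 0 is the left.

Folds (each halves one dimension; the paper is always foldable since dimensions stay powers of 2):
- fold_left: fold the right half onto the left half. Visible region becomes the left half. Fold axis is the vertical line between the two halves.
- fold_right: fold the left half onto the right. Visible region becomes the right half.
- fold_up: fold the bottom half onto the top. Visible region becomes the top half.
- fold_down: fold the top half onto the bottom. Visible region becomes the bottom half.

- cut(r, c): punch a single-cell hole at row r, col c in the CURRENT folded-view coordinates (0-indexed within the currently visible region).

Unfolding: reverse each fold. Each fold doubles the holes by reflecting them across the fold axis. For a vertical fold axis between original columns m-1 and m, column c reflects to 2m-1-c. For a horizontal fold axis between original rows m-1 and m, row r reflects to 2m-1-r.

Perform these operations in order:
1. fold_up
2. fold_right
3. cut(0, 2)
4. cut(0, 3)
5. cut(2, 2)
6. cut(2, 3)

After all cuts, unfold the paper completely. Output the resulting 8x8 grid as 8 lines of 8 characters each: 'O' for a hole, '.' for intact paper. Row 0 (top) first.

Answer: OO....OO
........
OO....OO
........
........
OO....OO
........
OO....OO

Derivation:
Op 1 fold_up: fold axis h@4; visible region now rows[0,4) x cols[0,8) = 4x8
Op 2 fold_right: fold axis v@4; visible region now rows[0,4) x cols[4,8) = 4x4
Op 3 cut(0, 2): punch at orig (0,6); cuts so far [(0, 6)]; region rows[0,4) x cols[4,8) = 4x4
Op 4 cut(0, 3): punch at orig (0,7); cuts so far [(0, 6), (0, 7)]; region rows[0,4) x cols[4,8) = 4x4
Op 5 cut(2, 2): punch at orig (2,6); cuts so far [(0, 6), (0, 7), (2, 6)]; region rows[0,4) x cols[4,8) = 4x4
Op 6 cut(2, 3): punch at orig (2,7); cuts so far [(0, 6), (0, 7), (2, 6), (2, 7)]; region rows[0,4) x cols[4,8) = 4x4
Unfold 1 (reflect across v@4): 8 holes -> [(0, 0), (0, 1), (0, 6), (0, 7), (2, 0), (2, 1), (2, 6), (2, 7)]
Unfold 2 (reflect across h@4): 16 holes -> [(0, 0), (0, 1), (0, 6), (0, 7), (2, 0), (2, 1), (2, 6), (2, 7), (5, 0), (5, 1), (5, 6), (5, 7), (7, 0), (7, 1), (7, 6), (7, 7)]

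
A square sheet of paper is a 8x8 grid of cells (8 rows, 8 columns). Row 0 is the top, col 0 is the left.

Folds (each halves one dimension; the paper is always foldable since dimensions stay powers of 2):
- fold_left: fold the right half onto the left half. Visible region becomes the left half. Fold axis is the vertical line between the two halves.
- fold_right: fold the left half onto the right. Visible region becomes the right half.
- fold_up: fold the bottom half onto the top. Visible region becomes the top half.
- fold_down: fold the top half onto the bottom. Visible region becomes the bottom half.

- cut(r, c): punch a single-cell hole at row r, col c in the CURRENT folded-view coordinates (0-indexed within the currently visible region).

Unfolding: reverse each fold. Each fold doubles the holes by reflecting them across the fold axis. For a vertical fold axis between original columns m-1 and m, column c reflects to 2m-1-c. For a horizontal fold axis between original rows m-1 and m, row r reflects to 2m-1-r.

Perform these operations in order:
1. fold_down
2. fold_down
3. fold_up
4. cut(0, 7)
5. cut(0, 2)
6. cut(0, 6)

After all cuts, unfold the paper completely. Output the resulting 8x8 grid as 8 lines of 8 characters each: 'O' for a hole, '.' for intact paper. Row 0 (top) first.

Answer: ..O...OO
..O...OO
..O...OO
..O...OO
..O...OO
..O...OO
..O...OO
..O...OO

Derivation:
Op 1 fold_down: fold axis h@4; visible region now rows[4,8) x cols[0,8) = 4x8
Op 2 fold_down: fold axis h@6; visible region now rows[6,8) x cols[0,8) = 2x8
Op 3 fold_up: fold axis h@7; visible region now rows[6,7) x cols[0,8) = 1x8
Op 4 cut(0, 7): punch at orig (6,7); cuts so far [(6, 7)]; region rows[6,7) x cols[0,8) = 1x8
Op 5 cut(0, 2): punch at orig (6,2); cuts so far [(6, 2), (6, 7)]; region rows[6,7) x cols[0,8) = 1x8
Op 6 cut(0, 6): punch at orig (6,6); cuts so far [(6, 2), (6, 6), (6, 7)]; region rows[6,7) x cols[0,8) = 1x8
Unfold 1 (reflect across h@7): 6 holes -> [(6, 2), (6, 6), (6, 7), (7, 2), (7, 6), (7, 7)]
Unfold 2 (reflect across h@6): 12 holes -> [(4, 2), (4, 6), (4, 7), (5, 2), (5, 6), (5, 7), (6, 2), (6, 6), (6, 7), (7, 2), (7, 6), (7, 7)]
Unfold 3 (reflect across h@4): 24 holes -> [(0, 2), (0, 6), (0, 7), (1, 2), (1, 6), (1, 7), (2, 2), (2, 6), (2, 7), (3, 2), (3, 6), (3, 7), (4, 2), (4, 6), (4, 7), (5, 2), (5, 6), (5, 7), (6, 2), (6, 6), (6, 7), (7, 2), (7, 6), (7, 7)]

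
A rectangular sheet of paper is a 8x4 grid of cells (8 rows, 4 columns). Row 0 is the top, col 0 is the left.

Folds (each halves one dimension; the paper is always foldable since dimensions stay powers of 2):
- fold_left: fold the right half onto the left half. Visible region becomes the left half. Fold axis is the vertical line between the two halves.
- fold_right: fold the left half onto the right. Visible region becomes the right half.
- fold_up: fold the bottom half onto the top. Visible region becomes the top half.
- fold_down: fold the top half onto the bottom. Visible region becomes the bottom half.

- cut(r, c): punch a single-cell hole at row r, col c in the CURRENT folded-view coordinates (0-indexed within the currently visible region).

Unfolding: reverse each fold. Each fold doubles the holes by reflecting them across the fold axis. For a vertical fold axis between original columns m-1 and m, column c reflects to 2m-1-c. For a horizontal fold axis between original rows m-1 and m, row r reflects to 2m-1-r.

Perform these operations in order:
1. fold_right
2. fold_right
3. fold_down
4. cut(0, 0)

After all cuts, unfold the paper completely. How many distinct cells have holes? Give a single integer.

Answer: 8

Derivation:
Op 1 fold_right: fold axis v@2; visible region now rows[0,8) x cols[2,4) = 8x2
Op 2 fold_right: fold axis v@3; visible region now rows[0,8) x cols[3,4) = 8x1
Op 3 fold_down: fold axis h@4; visible region now rows[4,8) x cols[3,4) = 4x1
Op 4 cut(0, 0): punch at orig (4,3); cuts so far [(4, 3)]; region rows[4,8) x cols[3,4) = 4x1
Unfold 1 (reflect across h@4): 2 holes -> [(3, 3), (4, 3)]
Unfold 2 (reflect across v@3): 4 holes -> [(3, 2), (3, 3), (4, 2), (4, 3)]
Unfold 3 (reflect across v@2): 8 holes -> [(3, 0), (3, 1), (3, 2), (3, 3), (4, 0), (4, 1), (4, 2), (4, 3)]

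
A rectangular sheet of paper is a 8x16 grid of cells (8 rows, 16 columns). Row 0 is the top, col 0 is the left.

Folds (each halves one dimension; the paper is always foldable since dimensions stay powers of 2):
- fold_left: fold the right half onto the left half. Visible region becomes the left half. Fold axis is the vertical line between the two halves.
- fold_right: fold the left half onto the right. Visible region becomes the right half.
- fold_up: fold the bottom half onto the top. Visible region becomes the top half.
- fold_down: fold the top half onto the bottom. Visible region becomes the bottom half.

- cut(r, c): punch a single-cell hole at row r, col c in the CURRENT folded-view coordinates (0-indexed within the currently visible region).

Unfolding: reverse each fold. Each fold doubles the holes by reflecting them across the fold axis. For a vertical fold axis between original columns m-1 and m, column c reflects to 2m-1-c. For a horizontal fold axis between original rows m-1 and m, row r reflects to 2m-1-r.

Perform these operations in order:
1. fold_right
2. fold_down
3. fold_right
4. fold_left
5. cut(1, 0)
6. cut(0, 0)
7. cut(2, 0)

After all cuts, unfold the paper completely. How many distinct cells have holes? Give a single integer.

Op 1 fold_right: fold axis v@8; visible region now rows[0,8) x cols[8,16) = 8x8
Op 2 fold_down: fold axis h@4; visible region now rows[4,8) x cols[8,16) = 4x8
Op 3 fold_right: fold axis v@12; visible region now rows[4,8) x cols[12,16) = 4x4
Op 4 fold_left: fold axis v@14; visible region now rows[4,8) x cols[12,14) = 4x2
Op 5 cut(1, 0): punch at orig (5,12); cuts so far [(5, 12)]; region rows[4,8) x cols[12,14) = 4x2
Op 6 cut(0, 0): punch at orig (4,12); cuts so far [(4, 12), (5, 12)]; region rows[4,8) x cols[12,14) = 4x2
Op 7 cut(2, 0): punch at orig (6,12); cuts so far [(4, 12), (5, 12), (6, 12)]; region rows[4,8) x cols[12,14) = 4x2
Unfold 1 (reflect across v@14): 6 holes -> [(4, 12), (4, 15), (5, 12), (5, 15), (6, 12), (6, 15)]
Unfold 2 (reflect across v@12): 12 holes -> [(4, 8), (4, 11), (4, 12), (4, 15), (5, 8), (5, 11), (5, 12), (5, 15), (6, 8), (6, 11), (6, 12), (6, 15)]
Unfold 3 (reflect across h@4): 24 holes -> [(1, 8), (1, 11), (1, 12), (1, 15), (2, 8), (2, 11), (2, 12), (2, 15), (3, 8), (3, 11), (3, 12), (3, 15), (4, 8), (4, 11), (4, 12), (4, 15), (5, 8), (5, 11), (5, 12), (5, 15), (6, 8), (6, 11), (6, 12), (6, 15)]
Unfold 4 (reflect across v@8): 48 holes -> [(1, 0), (1, 3), (1, 4), (1, 7), (1, 8), (1, 11), (1, 12), (1, 15), (2, 0), (2, 3), (2, 4), (2, 7), (2, 8), (2, 11), (2, 12), (2, 15), (3, 0), (3, 3), (3, 4), (3, 7), (3, 8), (3, 11), (3, 12), (3, 15), (4, 0), (4, 3), (4, 4), (4, 7), (4, 8), (4, 11), (4, 12), (4, 15), (5, 0), (5, 3), (5, 4), (5, 7), (5, 8), (5, 11), (5, 12), (5, 15), (6, 0), (6, 3), (6, 4), (6, 7), (6, 8), (6, 11), (6, 12), (6, 15)]

Answer: 48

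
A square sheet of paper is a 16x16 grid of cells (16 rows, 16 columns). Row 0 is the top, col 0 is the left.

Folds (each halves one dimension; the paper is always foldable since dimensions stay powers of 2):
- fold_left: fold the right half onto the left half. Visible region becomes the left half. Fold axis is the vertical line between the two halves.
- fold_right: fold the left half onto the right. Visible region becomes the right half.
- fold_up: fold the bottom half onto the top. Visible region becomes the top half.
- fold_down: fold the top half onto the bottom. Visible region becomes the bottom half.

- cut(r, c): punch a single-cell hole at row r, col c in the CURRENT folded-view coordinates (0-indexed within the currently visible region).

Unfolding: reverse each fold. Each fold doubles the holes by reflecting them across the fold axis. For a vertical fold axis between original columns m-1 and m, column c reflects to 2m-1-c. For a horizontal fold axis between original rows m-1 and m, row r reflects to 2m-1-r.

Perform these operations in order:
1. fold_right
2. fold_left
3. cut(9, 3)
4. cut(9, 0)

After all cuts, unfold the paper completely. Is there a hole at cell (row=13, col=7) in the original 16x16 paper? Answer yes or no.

Answer: no

Derivation:
Op 1 fold_right: fold axis v@8; visible region now rows[0,16) x cols[8,16) = 16x8
Op 2 fold_left: fold axis v@12; visible region now rows[0,16) x cols[8,12) = 16x4
Op 3 cut(9, 3): punch at orig (9,11); cuts so far [(9, 11)]; region rows[0,16) x cols[8,12) = 16x4
Op 4 cut(9, 0): punch at orig (9,8); cuts so far [(9, 8), (9, 11)]; region rows[0,16) x cols[8,12) = 16x4
Unfold 1 (reflect across v@12): 4 holes -> [(9, 8), (9, 11), (9, 12), (9, 15)]
Unfold 2 (reflect across v@8): 8 holes -> [(9, 0), (9, 3), (9, 4), (9, 7), (9, 8), (9, 11), (9, 12), (9, 15)]
Holes: [(9, 0), (9, 3), (9, 4), (9, 7), (9, 8), (9, 11), (9, 12), (9, 15)]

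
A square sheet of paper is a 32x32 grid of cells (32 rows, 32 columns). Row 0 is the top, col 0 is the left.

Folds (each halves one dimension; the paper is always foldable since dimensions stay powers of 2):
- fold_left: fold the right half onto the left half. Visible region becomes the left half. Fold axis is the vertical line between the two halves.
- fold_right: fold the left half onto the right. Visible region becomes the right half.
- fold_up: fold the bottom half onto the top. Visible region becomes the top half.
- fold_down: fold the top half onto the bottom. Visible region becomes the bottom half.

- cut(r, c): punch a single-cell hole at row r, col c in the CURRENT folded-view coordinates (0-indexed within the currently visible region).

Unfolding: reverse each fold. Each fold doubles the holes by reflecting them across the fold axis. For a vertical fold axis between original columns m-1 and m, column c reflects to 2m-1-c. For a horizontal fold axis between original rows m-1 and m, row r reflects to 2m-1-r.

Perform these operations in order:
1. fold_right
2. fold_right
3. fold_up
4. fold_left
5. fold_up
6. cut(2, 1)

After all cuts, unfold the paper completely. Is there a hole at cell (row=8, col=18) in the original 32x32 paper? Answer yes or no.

Op 1 fold_right: fold axis v@16; visible region now rows[0,32) x cols[16,32) = 32x16
Op 2 fold_right: fold axis v@24; visible region now rows[0,32) x cols[24,32) = 32x8
Op 3 fold_up: fold axis h@16; visible region now rows[0,16) x cols[24,32) = 16x8
Op 4 fold_left: fold axis v@28; visible region now rows[0,16) x cols[24,28) = 16x4
Op 5 fold_up: fold axis h@8; visible region now rows[0,8) x cols[24,28) = 8x4
Op 6 cut(2, 1): punch at orig (2,25); cuts so far [(2, 25)]; region rows[0,8) x cols[24,28) = 8x4
Unfold 1 (reflect across h@8): 2 holes -> [(2, 25), (13, 25)]
Unfold 2 (reflect across v@28): 4 holes -> [(2, 25), (2, 30), (13, 25), (13, 30)]
Unfold 3 (reflect across h@16): 8 holes -> [(2, 25), (2, 30), (13, 25), (13, 30), (18, 25), (18, 30), (29, 25), (29, 30)]
Unfold 4 (reflect across v@24): 16 holes -> [(2, 17), (2, 22), (2, 25), (2, 30), (13, 17), (13, 22), (13, 25), (13, 30), (18, 17), (18, 22), (18, 25), (18, 30), (29, 17), (29, 22), (29, 25), (29, 30)]
Unfold 5 (reflect across v@16): 32 holes -> [(2, 1), (2, 6), (2, 9), (2, 14), (2, 17), (2, 22), (2, 25), (2, 30), (13, 1), (13, 6), (13, 9), (13, 14), (13, 17), (13, 22), (13, 25), (13, 30), (18, 1), (18, 6), (18, 9), (18, 14), (18, 17), (18, 22), (18, 25), (18, 30), (29, 1), (29, 6), (29, 9), (29, 14), (29, 17), (29, 22), (29, 25), (29, 30)]
Holes: [(2, 1), (2, 6), (2, 9), (2, 14), (2, 17), (2, 22), (2, 25), (2, 30), (13, 1), (13, 6), (13, 9), (13, 14), (13, 17), (13, 22), (13, 25), (13, 30), (18, 1), (18, 6), (18, 9), (18, 14), (18, 17), (18, 22), (18, 25), (18, 30), (29, 1), (29, 6), (29, 9), (29, 14), (29, 17), (29, 22), (29, 25), (29, 30)]

Answer: no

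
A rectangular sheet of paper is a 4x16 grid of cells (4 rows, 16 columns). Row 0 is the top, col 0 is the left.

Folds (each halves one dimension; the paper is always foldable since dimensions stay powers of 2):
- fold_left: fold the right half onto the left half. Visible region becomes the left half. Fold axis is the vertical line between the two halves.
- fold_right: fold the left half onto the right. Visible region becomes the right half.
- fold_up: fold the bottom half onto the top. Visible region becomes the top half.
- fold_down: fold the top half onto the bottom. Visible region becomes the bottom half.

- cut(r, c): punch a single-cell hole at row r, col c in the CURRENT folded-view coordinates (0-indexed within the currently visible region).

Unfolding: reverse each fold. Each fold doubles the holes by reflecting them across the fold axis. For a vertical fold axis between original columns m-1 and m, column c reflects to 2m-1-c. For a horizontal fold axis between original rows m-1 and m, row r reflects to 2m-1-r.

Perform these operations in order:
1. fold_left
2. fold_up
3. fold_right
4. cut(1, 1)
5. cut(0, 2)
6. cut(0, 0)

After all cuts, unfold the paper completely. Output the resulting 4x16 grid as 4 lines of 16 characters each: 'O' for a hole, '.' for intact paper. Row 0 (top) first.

Answer: .O.OO.O..O.OO.O.
..O..O....O..O..
..O..O....O..O..
.O.OO.O..O.OO.O.

Derivation:
Op 1 fold_left: fold axis v@8; visible region now rows[0,4) x cols[0,8) = 4x8
Op 2 fold_up: fold axis h@2; visible region now rows[0,2) x cols[0,8) = 2x8
Op 3 fold_right: fold axis v@4; visible region now rows[0,2) x cols[4,8) = 2x4
Op 4 cut(1, 1): punch at orig (1,5); cuts so far [(1, 5)]; region rows[0,2) x cols[4,8) = 2x4
Op 5 cut(0, 2): punch at orig (0,6); cuts so far [(0, 6), (1, 5)]; region rows[0,2) x cols[4,8) = 2x4
Op 6 cut(0, 0): punch at orig (0,4); cuts so far [(0, 4), (0, 6), (1, 5)]; region rows[0,2) x cols[4,8) = 2x4
Unfold 1 (reflect across v@4): 6 holes -> [(0, 1), (0, 3), (0, 4), (0, 6), (1, 2), (1, 5)]
Unfold 2 (reflect across h@2): 12 holes -> [(0, 1), (0, 3), (0, 4), (0, 6), (1, 2), (1, 5), (2, 2), (2, 5), (3, 1), (3, 3), (3, 4), (3, 6)]
Unfold 3 (reflect across v@8): 24 holes -> [(0, 1), (0, 3), (0, 4), (0, 6), (0, 9), (0, 11), (0, 12), (0, 14), (1, 2), (1, 5), (1, 10), (1, 13), (2, 2), (2, 5), (2, 10), (2, 13), (3, 1), (3, 3), (3, 4), (3, 6), (3, 9), (3, 11), (3, 12), (3, 14)]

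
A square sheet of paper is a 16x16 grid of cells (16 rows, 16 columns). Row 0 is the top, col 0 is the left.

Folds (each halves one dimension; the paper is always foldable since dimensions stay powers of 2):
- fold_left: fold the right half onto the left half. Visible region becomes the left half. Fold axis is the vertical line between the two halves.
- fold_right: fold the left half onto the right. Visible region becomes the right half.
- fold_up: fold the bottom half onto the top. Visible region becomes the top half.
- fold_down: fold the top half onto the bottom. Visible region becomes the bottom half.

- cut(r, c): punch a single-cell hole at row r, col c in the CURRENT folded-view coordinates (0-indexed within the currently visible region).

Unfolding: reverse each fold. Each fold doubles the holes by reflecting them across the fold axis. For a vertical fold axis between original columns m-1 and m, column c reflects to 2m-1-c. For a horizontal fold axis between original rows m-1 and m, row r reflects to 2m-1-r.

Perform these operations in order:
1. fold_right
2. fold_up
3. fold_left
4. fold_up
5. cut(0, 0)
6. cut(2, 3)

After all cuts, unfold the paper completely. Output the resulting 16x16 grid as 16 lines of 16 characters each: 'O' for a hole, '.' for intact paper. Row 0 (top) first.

Op 1 fold_right: fold axis v@8; visible region now rows[0,16) x cols[8,16) = 16x8
Op 2 fold_up: fold axis h@8; visible region now rows[0,8) x cols[8,16) = 8x8
Op 3 fold_left: fold axis v@12; visible region now rows[0,8) x cols[8,12) = 8x4
Op 4 fold_up: fold axis h@4; visible region now rows[0,4) x cols[8,12) = 4x4
Op 5 cut(0, 0): punch at orig (0,8); cuts so far [(0, 8)]; region rows[0,4) x cols[8,12) = 4x4
Op 6 cut(2, 3): punch at orig (2,11); cuts so far [(0, 8), (2, 11)]; region rows[0,4) x cols[8,12) = 4x4
Unfold 1 (reflect across h@4): 4 holes -> [(0, 8), (2, 11), (5, 11), (7, 8)]
Unfold 2 (reflect across v@12): 8 holes -> [(0, 8), (0, 15), (2, 11), (2, 12), (5, 11), (5, 12), (7, 8), (7, 15)]
Unfold 3 (reflect across h@8): 16 holes -> [(0, 8), (0, 15), (2, 11), (2, 12), (5, 11), (5, 12), (7, 8), (7, 15), (8, 8), (8, 15), (10, 11), (10, 12), (13, 11), (13, 12), (15, 8), (15, 15)]
Unfold 4 (reflect across v@8): 32 holes -> [(0, 0), (0, 7), (0, 8), (0, 15), (2, 3), (2, 4), (2, 11), (2, 12), (5, 3), (5, 4), (5, 11), (5, 12), (7, 0), (7, 7), (7, 8), (7, 15), (8, 0), (8, 7), (8, 8), (8, 15), (10, 3), (10, 4), (10, 11), (10, 12), (13, 3), (13, 4), (13, 11), (13, 12), (15, 0), (15, 7), (15, 8), (15, 15)]

Answer: O......OO......O
................
...OO......OO...
................
................
...OO......OO...
................
O......OO......O
O......OO......O
................
...OO......OO...
................
................
...OO......OO...
................
O......OO......O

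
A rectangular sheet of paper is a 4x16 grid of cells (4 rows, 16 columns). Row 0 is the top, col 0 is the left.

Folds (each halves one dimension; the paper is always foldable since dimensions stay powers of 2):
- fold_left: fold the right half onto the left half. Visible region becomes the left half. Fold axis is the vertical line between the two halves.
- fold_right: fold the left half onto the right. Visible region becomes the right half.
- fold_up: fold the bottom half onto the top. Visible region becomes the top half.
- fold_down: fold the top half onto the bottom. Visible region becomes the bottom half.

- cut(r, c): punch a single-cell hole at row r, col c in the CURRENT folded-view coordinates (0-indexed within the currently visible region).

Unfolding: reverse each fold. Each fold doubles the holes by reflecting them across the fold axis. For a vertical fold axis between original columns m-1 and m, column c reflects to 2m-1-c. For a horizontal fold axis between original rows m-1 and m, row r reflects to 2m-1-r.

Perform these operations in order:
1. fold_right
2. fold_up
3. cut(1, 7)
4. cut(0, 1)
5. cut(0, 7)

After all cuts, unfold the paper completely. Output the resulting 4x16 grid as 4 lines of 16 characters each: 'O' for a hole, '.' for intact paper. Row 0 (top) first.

Answer: O.....O..O.....O
O..............O
O..............O
O.....O..O.....O

Derivation:
Op 1 fold_right: fold axis v@8; visible region now rows[0,4) x cols[8,16) = 4x8
Op 2 fold_up: fold axis h@2; visible region now rows[0,2) x cols[8,16) = 2x8
Op 3 cut(1, 7): punch at orig (1,15); cuts so far [(1, 15)]; region rows[0,2) x cols[8,16) = 2x8
Op 4 cut(0, 1): punch at orig (0,9); cuts so far [(0, 9), (1, 15)]; region rows[0,2) x cols[8,16) = 2x8
Op 5 cut(0, 7): punch at orig (0,15); cuts so far [(0, 9), (0, 15), (1, 15)]; region rows[0,2) x cols[8,16) = 2x8
Unfold 1 (reflect across h@2): 6 holes -> [(0, 9), (0, 15), (1, 15), (2, 15), (3, 9), (3, 15)]
Unfold 2 (reflect across v@8): 12 holes -> [(0, 0), (0, 6), (0, 9), (0, 15), (1, 0), (1, 15), (2, 0), (2, 15), (3, 0), (3, 6), (3, 9), (3, 15)]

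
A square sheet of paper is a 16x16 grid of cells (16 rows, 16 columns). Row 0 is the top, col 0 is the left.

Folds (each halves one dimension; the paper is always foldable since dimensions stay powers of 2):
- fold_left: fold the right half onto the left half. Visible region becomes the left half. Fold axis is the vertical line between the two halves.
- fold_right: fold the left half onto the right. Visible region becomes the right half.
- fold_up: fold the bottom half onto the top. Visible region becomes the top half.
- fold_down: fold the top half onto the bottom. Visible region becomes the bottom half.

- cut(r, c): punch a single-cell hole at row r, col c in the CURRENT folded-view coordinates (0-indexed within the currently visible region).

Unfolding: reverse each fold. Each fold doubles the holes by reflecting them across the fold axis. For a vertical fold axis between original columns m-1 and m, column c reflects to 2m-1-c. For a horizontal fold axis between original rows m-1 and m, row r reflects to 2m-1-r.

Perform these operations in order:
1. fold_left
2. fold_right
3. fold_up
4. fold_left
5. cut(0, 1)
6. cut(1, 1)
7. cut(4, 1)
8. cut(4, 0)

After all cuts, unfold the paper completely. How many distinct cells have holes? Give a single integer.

Op 1 fold_left: fold axis v@8; visible region now rows[0,16) x cols[0,8) = 16x8
Op 2 fold_right: fold axis v@4; visible region now rows[0,16) x cols[4,8) = 16x4
Op 3 fold_up: fold axis h@8; visible region now rows[0,8) x cols[4,8) = 8x4
Op 4 fold_left: fold axis v@6; visible region now rows[0,8) x cols[4,6) = 8x2
Op 5 cut(0, 1): punch at orig (0,5); cuts so far [(0, 5)]; region rows[0,8) x cols[4,6) = 8x2
Op 6 cut(1, 1): punch at orig (1,5); cuts so far [(0, 5), (1, 5)]; region rows[0,8) x cols[4,6) = 8x2
Op 7 cut(4, 1): punch at orig (4,5); cuts so far [(0, 5), (1, 5), (4, 5)]; region rows[0,8) x cols[4,6) = 8x2
Op 8 cut(4, 0): punch at orig (4,4); cuts so far [(0, 5), (1, 5), (4, 4), (4, 5)]; region rows[0,8) x cols[4,6) = 8x2
Unfold 1 (reflect across v@6): 8 holes -> [(0, 5), (0, 6), (1, 5), (1, 6), (4, 4), (4, 5), (4, 6), (4, 7)]
Unfold 2 (reflect across h@8): 16 holes -> [(0, 5), (0, 6), (1, 5), (1, 6), (4, 4), (4, 5), (4, 6), (4, 7), (11, 4), (11, 5), (11, 6), (11, 7), (14, 5), (14, 6), (15, 5), (15, 6)]
Unfold 3 (reflect across v@4): 32 holes -> [(0, 1), (0, 2), (0, 5), (0, 6), (1, 1), (1, 2), (1, 5), (1, 6), (4, 0), (4, 1), (4, 2), (4, 3), (4, 4), (4, 5), (4, 6), (4, 7), (11, 0), (11, 1), (11, 2), (11, 3), (11, 4), (11, 5), (11, 6), (11, 7), (14, 1), (14, 2), (14, 5), (14, 6), (15, 1), (15, 2), (15, 5), (15, 6)]
Unfold 4 (reflect across v@8): 64 holes -> [(0, 1), (0, 2), (0, 5), (0, 6), (0, 9), (0, 10), (0, 13), (0, 14), (1, 1), (1, 2), (1, 5), (1, 6), (1, 9), (1, 10), (1, 13), (1, 14), (4, 0), (4, 1), (4, 2), (4, 3), (4, 4), (4, 5), (4, 6), (4, 7), (4, 8), (4, 9), (4, 10), (4, 11), (4, 12), (4, 13), (4, 14), (4, 15), (11, 0), (11, 1), (11, 2), (11, 3), (11, 4), (11, 5), (11, 6), (11, 7), (11, 8), (11, 9), (11, 10), (11, 11), (11, 12), (11, 13), (11, 14), (11, 15), (14, 1), (14, 2), (14, 5), (14, 6), (14, 9), (14, 10), (14, 13), (14, 14), (15, 1), (15, 2), (15, 5), (15, 6), (15, 9), (15, 10), (15, 13), (15, 14)]

Answer: 64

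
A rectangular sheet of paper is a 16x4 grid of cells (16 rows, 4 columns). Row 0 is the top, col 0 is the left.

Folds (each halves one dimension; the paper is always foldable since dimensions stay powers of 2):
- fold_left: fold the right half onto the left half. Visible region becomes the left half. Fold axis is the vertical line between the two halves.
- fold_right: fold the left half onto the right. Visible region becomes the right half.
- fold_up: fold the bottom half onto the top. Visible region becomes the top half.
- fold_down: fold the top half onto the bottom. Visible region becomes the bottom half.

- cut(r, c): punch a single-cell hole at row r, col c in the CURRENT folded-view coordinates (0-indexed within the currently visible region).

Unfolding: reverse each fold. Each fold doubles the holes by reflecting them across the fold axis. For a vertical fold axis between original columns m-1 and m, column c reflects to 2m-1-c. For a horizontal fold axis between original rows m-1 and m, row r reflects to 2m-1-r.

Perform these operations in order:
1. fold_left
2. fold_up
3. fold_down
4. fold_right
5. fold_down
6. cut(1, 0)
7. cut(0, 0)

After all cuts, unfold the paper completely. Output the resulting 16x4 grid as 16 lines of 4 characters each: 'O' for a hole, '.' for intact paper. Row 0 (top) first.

Op 1 fold_left: fold axis v@2; visible region now rows[0,16) x cols[0,2) = 16x2
Op 2 fold_up: fold axis h@8; visible region now rows[0,8) x cols[0,2) = 8x2
Op 3 fold_down: fold axis h@4; visible region now rows[4,8) x cols[0,2) = 4x2
Op 4 fold_right: fold axis v@1; visible region now rows[4,8) x cols[1,2) = 4x1
Op 5 fold_down: fold axis h@6; visible region now rows[6,8) x cols[1,2) = 2x1
Op 6 cut(1, 0): punch at orig (7,1); cuts so far [(7, 1)]; region rows[6,8) x cols[1,2) = 2x1
Op 7 cut(0, 0): punch at orig (6,1); cuts so far [(6, 1), (7, 1)]; region rows[6,8) x cols[1,2) = 2x1
Unfold 1 (reflect across h@6): 4 holes -> [(4, 1), (5, 1), (6, 1), (7, 1)]
Unfold 2 (reflect across v@1): 8 holes -> [(4, 0), (4, 1), (5, 0), (5, 1), (6, 0), (6, 1), (7, 0), (7, 1)]
Unfold 3 (reflect across h@4): 16 holes -> [(0, 0), (0, 1), (1, 0), (1, 1), (2, 0), (2, 1), (3, 0), (3, 1), (4, 0), (4, 1), (5, 0), (5, 1), (6, 0), (6, 1), (7, 0), (7, 1)]
Unfold 4 (reflect across h@8): 32 holes -> [(0, 0), (0, 1), (1, 0), (1, 1), (2, 0), (2, 1), (3, 0), (3, 1), (4, 0), (4, 1), (5, 0), (5, 1), (6, 0), (6, 1), (7, 0), (7, 1), (8, 0), (8, 1), (9, 0), (9, 1), (10, 0), (10, 1), (11, 0), (11, 1), (12, 0), (12, 1), (13, 0), (13, 1), (14, 0), (14, 1), (15, 0), (15, 1)]
Unfold 5 (reflect across v@2): 64 holes -> [(0, 0), (0, 1), (0, 2), (0, 3), (1, 0), (1, 1), (1, 2), (1, 3), (2, 0), (2, 1), (2, 2), (2, 3), (3, 0), (3, 1), (3, 2), (3, 3), (4, 0), (4, 1), (4, 2), (4, 3), (5, 0), (5, 1), (5, 2), (5, 3), (6, 0), (6, 1), (6, 2), (6, 3), (7, 0), (7, 1), (7, 2), (7, 3), (8, 0), (8, 1), (8, 2), (8, 3), (9, 0), (9, 1), (9, 2), (9, 3), (10, 0), (10, 1), (10, 2), (10, 3), (11, 0), (11, 1), (11, 2), (11, 3), (12, 0), (12, 1), (12, 2), (12, 3), (13, 0), (13, 1), (13, 2), (13, 3), (14, 0), (14, 1), (14, 2), (14, 3), (15, 0), (15, 1), (15, 2), (15, 3)]

Answer: OOOO
OOOO
OOOO
OOOO
OOOO
OOOO
OOOO
OOOO
OOOO
OOOO
OOOO
OOOO
OOOO
OOOO
OOOO
OOOO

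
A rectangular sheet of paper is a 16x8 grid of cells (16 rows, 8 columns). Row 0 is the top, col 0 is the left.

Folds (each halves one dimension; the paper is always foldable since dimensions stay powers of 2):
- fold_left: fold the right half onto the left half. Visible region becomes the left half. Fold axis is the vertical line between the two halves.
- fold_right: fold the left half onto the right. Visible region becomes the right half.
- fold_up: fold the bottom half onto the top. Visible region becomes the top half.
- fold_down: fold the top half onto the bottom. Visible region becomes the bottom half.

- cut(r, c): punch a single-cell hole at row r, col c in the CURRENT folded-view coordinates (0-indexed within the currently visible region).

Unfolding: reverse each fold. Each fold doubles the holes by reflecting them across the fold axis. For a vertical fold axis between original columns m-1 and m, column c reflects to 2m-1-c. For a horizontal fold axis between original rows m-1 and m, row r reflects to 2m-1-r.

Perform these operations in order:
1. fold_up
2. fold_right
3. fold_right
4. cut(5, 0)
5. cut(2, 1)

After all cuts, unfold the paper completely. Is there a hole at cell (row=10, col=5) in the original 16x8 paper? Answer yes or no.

Op 1 fold_up: fold axis h@8; visible region now rows[0,8) x cols[0,8) = 8x8
Op 2 fold_right: fold axis v@4; visible region now rows[0,8) x cols[4,8) = 8x4
Op 3 fold_right: fold axis v@6; visible region now rows[0,8) x cols[6,8) = 8x2
Op 4 cut(5, 0): punch at orig (5,6); cuts so far [(5, 6)]; region rows[0,8) x cols[6,8) = 8x2
Op 5 cut(2, 1): punch at orig (2,7); cuts so far [(2, 7), (5, 6)]; region rows[0,8) x cols[6,8) = 8x2
Unfold 1 (reflect across v@6): 4 holes -> [(2, 4), (2, 7), (5, 5), (5, 6)]
Unfold 2 (reflect across v@4): 8 holes -> [(2, 0), (2, 3), (2, 4), (2, 7), (5, 1), (5, 2), (5, 5), (5, 6)]
Unfold 3 (reflect across h@8): 16 holes -> [(2, 0), (2, 3), (2, 4), (2, 7), (5, 1), (5, 2), (5, 5), (5, 6), (10, 1), (10, 2), (10, 5), (10, 6), (13, 0), (13, 3), (13, 4), (13, 7)]
Holes: [(2, 0), (2, 3), (2, 4), (2, 7), (5, 1), (5, 2), (5, 5), (5, 6), (10, 1), (10, 2), (10, 5), (10, 6), (13, 0), (13, 3), (13, 4), (13, 7)]

Answer: yes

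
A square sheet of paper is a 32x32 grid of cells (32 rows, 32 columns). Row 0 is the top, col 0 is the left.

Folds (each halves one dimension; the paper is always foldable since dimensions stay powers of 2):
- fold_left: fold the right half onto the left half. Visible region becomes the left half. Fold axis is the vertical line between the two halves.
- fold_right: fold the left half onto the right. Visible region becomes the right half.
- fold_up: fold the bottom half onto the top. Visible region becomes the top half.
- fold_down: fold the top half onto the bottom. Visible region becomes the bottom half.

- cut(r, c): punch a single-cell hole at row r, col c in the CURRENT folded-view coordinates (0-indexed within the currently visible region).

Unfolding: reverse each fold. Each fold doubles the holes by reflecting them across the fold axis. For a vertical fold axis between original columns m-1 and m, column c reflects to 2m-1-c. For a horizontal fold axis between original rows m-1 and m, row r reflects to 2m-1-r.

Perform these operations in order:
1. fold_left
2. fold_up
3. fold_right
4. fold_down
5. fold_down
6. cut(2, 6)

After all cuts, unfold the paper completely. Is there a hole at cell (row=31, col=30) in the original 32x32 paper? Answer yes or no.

Answer: no

Derivation:
Op 1 fold_left: fold axis v@16; visible region now rows[0,32) x cols[0,16) = 32x16
Op 2 fold_up: fold axis h@16; visible region now rows[0,16) x cols[0,16) = 16x16
Op 3 fold_right: fold axis v@8; visible region now rows[0,16) x cols[8,16) = 16x8
Op 4 fold_down: fold axis h@8; visible region now rows[8,16) x cols[8,16) = 8x8
Op 5 fold_down: fold axis h@12; visible region now rows[12,16) x cols[8,16) = 4x8
Op 6 cut(2, 6): punch at orig (14,14); cuts so far [(14, 14)]; region rows[12,16) x cols[8,16) = 4x8
Unfold 1 (reflect across h@12): 2 holes -> [(9, 14), (14, 14)]
Unfold 2 (reflect across h@8): 4 holes -> [(1, 14), (6, 14), (9, 14), (14, 14)]
Unfold 3 (reflect across v@8): 8 holes -> [(1, 1), (1, 14), (6, 1), (6, 14), (9, 1), (9, 14), (14, 1), (14, 14)]
Unfold 4 (reflect across h@16): 16 holes -> [(1, 1), (1, 14), (6, 1), (6, 14), (9, 1), (9, 14), (14, 1), (14, 14), (17, 1), (17, 14), (22, 1), (22, 14), (25, 1), (25, 14), (30, 1), (30, 14)]
Unfold 5 (reflect across v@16): 32 holes -> [(1, 1), (1, 14), (1, 17), (1, 30), (6, 1), (6, 14), (6, 17), (6, 30), (9, 1), (9, 14), (9, 17), (9, 30), (14, 1), (14, 14), (14, 17), (14, 30), (17, 1), (17, 14), (17, 17), (17, 30), (22, 1), (22, 14), (22, 17), (22, 30), (25, 1), (25, 14), (25, 17), (25, 30), (30, 1), (30, 14), (30, 17), (30, 30)]
Holes: [(1, 1), (1, 14), (1, 17), (1, 30), (6, 1), (6, 14), (6, 17), (6, 30), (9, 1), (9, 14), (9, 17), (9, 30), (14, 1), (14, 14), (14, 17), (14, 30), (17, 1), (17, 14), (17, 17), (17, 30), (22, 1), (22, 14), (22, 17), (22, 30), (25, 1), (25, 14), (25, 17), (25, 30), (30, 1), (30, 14), (30, 17), (30, 30)]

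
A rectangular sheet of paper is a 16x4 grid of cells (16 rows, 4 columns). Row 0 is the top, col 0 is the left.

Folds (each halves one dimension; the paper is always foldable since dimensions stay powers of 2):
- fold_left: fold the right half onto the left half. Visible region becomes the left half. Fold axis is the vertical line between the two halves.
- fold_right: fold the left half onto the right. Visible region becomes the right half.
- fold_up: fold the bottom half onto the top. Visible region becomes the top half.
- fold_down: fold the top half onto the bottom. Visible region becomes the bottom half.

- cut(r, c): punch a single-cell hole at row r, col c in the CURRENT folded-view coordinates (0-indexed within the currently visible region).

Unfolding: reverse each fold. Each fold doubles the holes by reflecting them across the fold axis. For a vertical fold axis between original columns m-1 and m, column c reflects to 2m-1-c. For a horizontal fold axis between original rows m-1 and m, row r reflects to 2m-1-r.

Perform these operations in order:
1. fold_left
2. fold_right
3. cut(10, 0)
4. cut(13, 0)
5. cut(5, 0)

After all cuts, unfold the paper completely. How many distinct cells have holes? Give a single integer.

Op 1 fold_left: fold axis v@2; visible region now rows[0,16) x cols[0,2) = 16x2
Op 2 fold_right: fold axis v@1; visible region now rows[0,16) x cols[1,2) = 16x1
Op 3 cut(10, 0): punch at orig (10,1); cuts so far [(10, 1)]; region rows[0,16) x cols[1,2) = 16x1
Op 4 cut(13, 0): punch at orig (13,1); cuts so far [(10, 1), (13, 1)]; region rows[0,16) x cols[1,2) = 16x1
Op 5 cut(5, 0): punch at orig (5,1); cuts so far [(5, 1), (10, 1), (13, 1)]; region rows[0,16) x cols[1,2) = 16x1
Unfold 1 (reflect across v@1): 6 holes -> [(5, 0), (5, 1), (10, 0), (10, 1), (13, 0), (13, 1)]
Unfold 2 (reflect across v@2): 12 holes -> [(5, 0), (5, 1), (5, 2), (5, 3), (10, 0), (10, 1), (10, 2), (10, 3), (13, 0), (13, 1), (13, 2), (13, 3)]

Answer: 12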